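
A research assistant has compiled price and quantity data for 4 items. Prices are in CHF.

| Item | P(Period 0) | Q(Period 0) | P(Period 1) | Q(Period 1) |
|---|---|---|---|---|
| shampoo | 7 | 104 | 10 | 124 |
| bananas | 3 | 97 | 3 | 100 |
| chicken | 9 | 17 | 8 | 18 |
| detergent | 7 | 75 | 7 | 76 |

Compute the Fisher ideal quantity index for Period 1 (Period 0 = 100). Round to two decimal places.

110.48

Laspeyres component (base-period weights):
ΣP(Period 0)Q(Period 1) = 7×124 + 3×100 + 9×18 + 7×76 = 868 + 300 + 162 + 532 = 1862
ΣP(Period 0)Q(Period 0) = 7×104 + 3×97 + 9×17 + 7×75 = 728 + 291 + 153 + 525 = 1697
L = 1862 / 1697 × 100 = 109.7230
Paasche component (current-period weights):
ΣP(Period 1)Q(Period 1) = 10×124 + 3×100 + 8×18 + 7×76 = 1240 + 300 + 144 + 532 = 2216
ΣP(Period 1)Q(Period 0) = 10×104 + 3×97 + 8×17 + 7×75 = 1040 + 291 + 136 + 525 = 1992
P = 2216 / 1992 × 100 = 111.2450
Fisher = √(L × P) = √(109.7230 × 111.2450) = 110.4814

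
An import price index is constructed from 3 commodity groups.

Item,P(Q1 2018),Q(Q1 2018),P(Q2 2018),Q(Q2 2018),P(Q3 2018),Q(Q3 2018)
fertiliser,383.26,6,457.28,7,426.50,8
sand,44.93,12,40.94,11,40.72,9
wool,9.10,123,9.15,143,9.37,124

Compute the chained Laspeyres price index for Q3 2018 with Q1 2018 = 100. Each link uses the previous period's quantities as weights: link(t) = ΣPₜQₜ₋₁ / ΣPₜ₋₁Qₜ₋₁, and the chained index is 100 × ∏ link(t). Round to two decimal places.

106.03

Link Q1 2018→Q2 2018:
ΣP(Q2 2018)Q(Q1 2018) = 457.28×6 + 40.94×12 + 9.15×123 = 2743.68 + 491.28 + 1125.45 = 4360.41
ΣP(Q1 2018)Q(Q1 2018) = 383.26×6 + 44.93×12 + 9.10×123 = 2299.56 + 539.16 + 1119.3 = 3958.02
link = 4360.41/3958.02 = 1.101664
Link Q2 2018→Q3 2018:
ΣP(Q3 2018)Q(Q2 2018) = 426.50×7 + 40.72×11 + 9.37×143 = 2985.5 + 447.92 + 1339.91 = 4773.33
ΣP(Q2 2018)Q(Q2 2018) = 457.28×7 + 40.94×11 + 9.15×143 = 3200.96 + 450.34 + 1308.45 = 4959.75
link = 4773.33/4959.75 = 0.962413
Chained index = 100 × 1.101664 × 0.962413 = 106.0257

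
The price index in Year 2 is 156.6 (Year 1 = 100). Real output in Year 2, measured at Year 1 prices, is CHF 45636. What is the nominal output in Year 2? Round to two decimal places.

Nominal = Real × (Index/100) = 45636 × (156.6/100)
        = 45636 × 1.566 = 71465.9760

71465.98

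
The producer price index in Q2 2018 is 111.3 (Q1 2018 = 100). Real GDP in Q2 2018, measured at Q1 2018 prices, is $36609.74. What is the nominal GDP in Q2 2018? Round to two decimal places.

Nominal = Real × (Index/100) = 36609.74 × (111.3/100)
        = 36609.74 × 1.113 = 40746.6406

40746.64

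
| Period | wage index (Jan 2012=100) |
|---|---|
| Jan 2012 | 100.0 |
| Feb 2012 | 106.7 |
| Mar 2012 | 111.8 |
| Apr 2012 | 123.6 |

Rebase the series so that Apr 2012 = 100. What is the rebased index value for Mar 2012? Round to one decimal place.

90.5

Rebased(Mar 2012) = 111.8 / 123.6 × 100 = 90.4531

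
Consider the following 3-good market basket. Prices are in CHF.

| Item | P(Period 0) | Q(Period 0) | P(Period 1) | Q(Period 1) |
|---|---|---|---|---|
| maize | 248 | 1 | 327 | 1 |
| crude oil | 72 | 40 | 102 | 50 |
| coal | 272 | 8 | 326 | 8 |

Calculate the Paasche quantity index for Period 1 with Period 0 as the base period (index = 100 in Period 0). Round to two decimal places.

114.54

Paasche quantity index uses current-period prices as weights.
ΣP(Period 1)·Q(Period 1) = 327×1 + 102×50 + 326×8 = 327 + 5100 + 2608 = 8035
ΣP(Period 1)·Q(Period 0) = 327×1 + 102×40 + 326×8 = 327 + 4080 + 2608 = 7015
Index = 8035 / 7015 × 100 = 114.5403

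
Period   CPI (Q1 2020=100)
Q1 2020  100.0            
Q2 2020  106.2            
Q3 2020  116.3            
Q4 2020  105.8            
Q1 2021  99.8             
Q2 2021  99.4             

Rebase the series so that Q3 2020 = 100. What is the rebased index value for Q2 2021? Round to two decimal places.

Rebased(Q2 2021) = 99.4 / 116.3 × 100 = 85.4686

85.47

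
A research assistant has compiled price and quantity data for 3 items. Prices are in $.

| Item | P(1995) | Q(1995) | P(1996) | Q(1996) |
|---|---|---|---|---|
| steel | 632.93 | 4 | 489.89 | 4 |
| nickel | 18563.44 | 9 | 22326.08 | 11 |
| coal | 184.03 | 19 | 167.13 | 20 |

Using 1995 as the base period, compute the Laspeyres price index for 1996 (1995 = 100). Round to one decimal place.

Laspeyres price index uses base-period quantities as weights.
ΣP(1996)·Q(1995) = 489.89×4 + 22326.08×9 + 167.13×19 = 1959.56 + 200934.72 + 3175.47 = 206069.75
ΣP(1995)·Q(1995) = 632.93×4 + 18563.44×9 + 184.03×19 = 2531.72 + 167070.96 + 3496.57 = 173099.25
Index = 206069.75 / 173099.25 × 100 = 119.0472

119.0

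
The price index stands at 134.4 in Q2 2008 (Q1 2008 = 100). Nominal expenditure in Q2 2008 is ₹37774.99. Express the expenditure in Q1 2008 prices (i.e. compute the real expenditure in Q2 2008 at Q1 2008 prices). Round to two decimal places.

Real = Nominal ÷ (Index/100) = 37774.99 ÷ (134.4/100)
     = 37774.99 ÷ 1.344 = 28106.3914

28106.39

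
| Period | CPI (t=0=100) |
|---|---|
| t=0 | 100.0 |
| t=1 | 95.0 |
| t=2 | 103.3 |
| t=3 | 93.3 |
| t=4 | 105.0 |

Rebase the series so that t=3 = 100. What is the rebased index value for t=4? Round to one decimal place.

Rebased(t=4) = 105.0 / 93.3 × 100 = 112.5402

112.5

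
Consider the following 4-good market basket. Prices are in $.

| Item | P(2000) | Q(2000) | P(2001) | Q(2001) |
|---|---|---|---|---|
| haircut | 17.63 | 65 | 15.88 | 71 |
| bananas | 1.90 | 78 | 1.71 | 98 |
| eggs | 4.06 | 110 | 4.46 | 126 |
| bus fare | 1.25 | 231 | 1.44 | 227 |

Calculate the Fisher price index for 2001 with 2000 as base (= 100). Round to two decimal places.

Laspeyres component (base-period weights):
ΣP(2001)Q(2000) = 15.88×65 + 1.71×78 + 4.46×110 + 1.44×231 = 1032.2 + 133.38 + 490.6 + 332.64 = 1988.82
ΣP(2000)Q(2000) = 17.63×65 + 1.90×78 + 4.06×110 + 1.25×231 = 1145.95 + 148.2 + 446.6 + 288.75 = 2029.5
L = 1988.82 / 2029.5 × 100 = 97.9956
Paasche component (current-period weights):
ΣP(2001)Q(2001) = 15.88×71 + 1.71×98 + 4.46×126 + 1.44×227 = 1127.48 + 167.58 + 561.96 + 326.88 = 2183.9
ΣP(2000)Q(2001) = 17.63×71 + 1.90×98 + 4.06×126 + 1.25×227 = 1251.73 + 186.2 + 511.56 + 283.75 = 2233.24
P = 2183.9 / 2233.24 × 100 = 97.7907
Fisher = √(L × P) = √(97.9956 × 97.7907) = 97.8931

97.89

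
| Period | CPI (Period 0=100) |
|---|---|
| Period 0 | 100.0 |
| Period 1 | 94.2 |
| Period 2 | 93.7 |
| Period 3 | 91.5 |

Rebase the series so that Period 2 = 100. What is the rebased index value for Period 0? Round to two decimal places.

Rebased(Period 0) = 100.0 / 93.7 × 100 = 106.7236

106.72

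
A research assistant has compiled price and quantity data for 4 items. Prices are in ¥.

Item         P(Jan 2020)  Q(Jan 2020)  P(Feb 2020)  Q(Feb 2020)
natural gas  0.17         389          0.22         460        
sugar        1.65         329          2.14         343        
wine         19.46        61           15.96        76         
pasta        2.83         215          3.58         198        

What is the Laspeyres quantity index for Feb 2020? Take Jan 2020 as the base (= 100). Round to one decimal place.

111.6

Laspeyres quantity index uses base-period prices as weights.
ΣP(Jan 2020)·Q(Feb 2020) = 0.17×460 + 1.65×343 + 19.46×76 + 2.83×198 = 78.2 + 565.95 + 1478.96 + 560.34 = 2683.45
ΣP(Jan 2020)·Q(Jan 2020) = 0.17×389 + 1.65×329 + 19.46×61 + 2.83×215 = 66.13 + 542.85 + 1187.06 + 608.45 = 2404.49
Index = 2683.45 / 2404.49 × 100 = 111.6016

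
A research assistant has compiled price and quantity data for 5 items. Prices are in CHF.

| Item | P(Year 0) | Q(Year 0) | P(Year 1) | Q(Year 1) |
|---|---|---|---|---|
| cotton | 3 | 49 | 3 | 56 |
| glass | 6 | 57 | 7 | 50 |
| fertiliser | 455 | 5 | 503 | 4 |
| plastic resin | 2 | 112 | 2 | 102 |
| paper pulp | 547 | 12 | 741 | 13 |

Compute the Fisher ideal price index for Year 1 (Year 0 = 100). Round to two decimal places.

128.13

Laspeyres component (base-period weights):
ΣP(Year 1)Q(Year 0) = 3×49 + 7×57 + 503×5 + 2×112 + 741×12 = 147 + 399 + 2515 + 224 + 8892 = 12177
ΣP(Year 0)Q(Year 0) = 3×49 + 6×57 + 455×5 + 2×112 + 547×12 = 147 + 342 + 2275 + 224 + 6564 = 9552
L = 12177 / 9552 × 100 = 127.4812
Paasche component (current-period weights):
ΣP(Year 1)Q(Year 1) = 3×56 + 7×50 + 503×4 + 2×102 + 741×13 = 168 + 350 + 2012 + 204 + 9633 = 12367
ΣP(Year 0)Q(Year 1) = 3×56 + 6×50 + 455×4 + 2×102 + 547×13 = 168 + 300 + 1820 + 204 + 7111 = 9603
P = 12367 / 9603 × 100 = 128.7827
Fisher = √(L × P) = √(127.4812 × 128.7827) = 128.1303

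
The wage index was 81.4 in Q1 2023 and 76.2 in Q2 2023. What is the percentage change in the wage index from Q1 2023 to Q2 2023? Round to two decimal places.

-6.39%

Change = (76.2 − 81.4) / 81.4 × 100
       = -5.2 / 81.4 × 100 = -6.3882%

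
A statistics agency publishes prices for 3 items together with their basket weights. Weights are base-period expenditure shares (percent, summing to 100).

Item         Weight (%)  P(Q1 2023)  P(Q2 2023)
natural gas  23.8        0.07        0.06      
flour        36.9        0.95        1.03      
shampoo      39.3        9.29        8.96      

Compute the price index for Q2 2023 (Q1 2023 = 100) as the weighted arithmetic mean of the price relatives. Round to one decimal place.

98.3

natural gas: 23.8 × (0.06/0.07) = 23.8 × 0.857143 = 20.4000
flour: 36.9 × (1.03/0.95) = 36.9 × 1.084211 = 40.0074
shampoo: 39.3 × (8.96/9.29) = 39.3 × 0.964478 = 37.9040
Index = Σ wᵢ·(p₁ᵢ/p₀ᵢ) = 20.4000 + 40.0074 + 37.9040 = 98.3114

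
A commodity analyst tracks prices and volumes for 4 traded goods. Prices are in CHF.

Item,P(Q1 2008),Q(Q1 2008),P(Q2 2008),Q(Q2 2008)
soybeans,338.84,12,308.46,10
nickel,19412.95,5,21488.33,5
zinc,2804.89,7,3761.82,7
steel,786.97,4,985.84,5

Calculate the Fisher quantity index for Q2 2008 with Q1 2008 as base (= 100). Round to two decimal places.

100.17

Laspeyres component (base-period weights):
ΣP(Q1 2008)Q(Q2 2008) = 338.84×10 + 19412.95×5 + 2804.89×7 + 786.97×5 = 3388.4 + 97064.75 + 19634.23 + 3934.85 = 124022.23
ΣP(Q1 2008)Q(Q1 2008) = 338.84×12 + 19412.95×5 + 2804.89×7 + 786.97×4 = 4066.08 + 97064.75 + 19634.23 + 3147.88 = 123912.94
L = 124022.23 / 123912.94 × 100 = 100.0882
Paasche component (current-period weights):
ΣP(Q2 2008)Q(Q2 2008) = 308.46×10 + 21488.33×5 + 3761.82×7 + 985.84×5 = 3084.6 + 107441.65 + 26332.74 + 4929.2 = 141788.19
ΣP(Q2 2008)Q(Q1 2008) = 308.46×12 + 21488.33×5 + 3761.82×7 + 985.84×4 = 3701.52 + 107441.65 + 26332.74 + 3943.36 = 141419.27
P = 141788.19 / 141419.27 × 100 = 100.2609
Fisher = √(L × P) = √(100.0882 × 100.2609) = 100.1745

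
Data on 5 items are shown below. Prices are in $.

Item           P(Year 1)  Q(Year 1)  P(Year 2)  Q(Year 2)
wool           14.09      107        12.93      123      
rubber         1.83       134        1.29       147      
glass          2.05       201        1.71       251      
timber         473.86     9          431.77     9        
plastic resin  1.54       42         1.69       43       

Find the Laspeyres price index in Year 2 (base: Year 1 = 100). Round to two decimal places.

Laspeyres price index uses base-period quantities as weights.
ΣP(Year 2)·Q(Year 1) = 12.93×107 + 1.29×134 + 1.71×201 + 431.77×9 + 1.69×42 = 1383.51 + 172.86 + 343.71 + 3885.93 + 70.98 = 5856.99
ΣP(Year 1)·Q(Year 1) = 14.09×107 + 1.83×134 + 2.05×201 + 473.86×9 + 1.54×42 = 1507.63 + 245.22 + 412.05 + 4264.74 + 64.68 = 6494.32
Index = 5856.99 / 6494.32 × 100 = 90.1863

90.19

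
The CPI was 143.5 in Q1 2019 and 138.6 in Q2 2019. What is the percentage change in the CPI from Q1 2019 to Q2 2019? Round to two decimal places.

-3.41%

Change = (138.6 − 143.5) / 143.5 × 100
       = -4.9 / 143.5 × 100 = -3.4146%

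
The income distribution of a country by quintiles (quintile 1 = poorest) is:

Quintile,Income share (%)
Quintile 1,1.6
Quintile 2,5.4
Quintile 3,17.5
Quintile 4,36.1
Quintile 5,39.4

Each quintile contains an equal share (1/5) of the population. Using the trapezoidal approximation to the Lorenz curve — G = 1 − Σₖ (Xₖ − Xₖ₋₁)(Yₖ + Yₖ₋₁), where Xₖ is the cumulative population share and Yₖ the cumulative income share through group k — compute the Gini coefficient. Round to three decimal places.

Cumulative income shares Yₖ: 0.0160, 0.0700, 0.2450, 0.6060, 1.0000
Σ (Xₖ−Xₖ₋₁)(Yₖ+Yₖ₋₁) = (1/5)(0.0160+0.0000) + (1/5)(0.0700+0.0160) + (1/5)(0.2450+0.0700) + (1/5)(0.6060+0.2450) + (1/5)(1.0000+0.6060)
  = 0.0032 + 0.0172 + 0.0630 + 0.1702 + 0.3212 = 0.5748
G = 1 − 0.5748 = 0.4252

0.425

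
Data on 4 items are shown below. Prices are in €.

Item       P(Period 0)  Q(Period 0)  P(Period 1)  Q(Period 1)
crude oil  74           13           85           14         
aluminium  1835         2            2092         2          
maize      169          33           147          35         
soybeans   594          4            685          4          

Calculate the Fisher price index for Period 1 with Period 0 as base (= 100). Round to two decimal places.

102.18

Laspeyres component (base-period weights):
ΣP(Period 1)Q(Period 0) = 85×13 + 2092×2 + 147×33 + 685×4 = 1105 + 4184 + 4851 + 2740 = 12880
ΣP(Period 0)Q(Period 0) = 74×13 + 1835×2 + 169×33 + 594×4 = 962 + 3670 + 5577 + 2376 = 12585
L = 12880 / 12585 × 100 = 102.3441
Paasche component (current-period weights):
ΣP(Period 1)Q(Period 1) = 85×14 + 2092×2 + 147×35 + 685×4 = 1190 + 4184 + 5145 + 2740 = 13259
ΣP(Period 0)Q(Period 1) = 74×14 + 1835×2 + 169×35 + 594×4 = 1036 + 3670 + 5915 + 2376 = 12997
P = 13259 / 12997 × 100 = 102.0158
Fisher = √(L × P) = √(102.3441 × 102.0158) = 102.1798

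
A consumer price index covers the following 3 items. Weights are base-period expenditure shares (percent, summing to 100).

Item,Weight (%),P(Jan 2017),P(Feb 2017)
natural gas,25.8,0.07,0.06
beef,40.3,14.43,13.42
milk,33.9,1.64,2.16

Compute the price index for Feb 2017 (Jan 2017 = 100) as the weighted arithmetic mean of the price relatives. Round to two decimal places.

104.24

natural gas: 25.8 × (0.06/0.07) = 25.8 × 0.857143 = 22.1143
beef: 40.3 × (13.42/14.43) = 40.3 × 0.930007 = 37.4793
milk: 33.9 × (2.16/1.64) = 33.9 × 1.317073 = 44.6488
Index = Σ wᵢ·(p₁ᵢ/p₀ᵢ) = 22.1143 + 37.4793 + 44.6488 = 104.2423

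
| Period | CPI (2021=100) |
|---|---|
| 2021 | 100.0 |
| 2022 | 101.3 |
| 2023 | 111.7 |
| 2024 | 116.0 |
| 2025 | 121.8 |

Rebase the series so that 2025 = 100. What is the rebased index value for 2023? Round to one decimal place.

91.7

Rebased(2023) = 111.7 / 121.8 × 100 = 91.7077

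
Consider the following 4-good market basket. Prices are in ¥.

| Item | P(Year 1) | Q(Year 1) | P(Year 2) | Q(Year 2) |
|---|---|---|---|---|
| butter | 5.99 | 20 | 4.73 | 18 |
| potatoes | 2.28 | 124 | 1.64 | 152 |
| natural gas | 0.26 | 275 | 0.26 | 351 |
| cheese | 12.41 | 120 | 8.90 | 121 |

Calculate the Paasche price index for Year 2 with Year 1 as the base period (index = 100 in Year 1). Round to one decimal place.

Paasche price index uses current-period quantities as weights.
ΣP(Year 2)·Q(Year 2) = 4.73×18 + 1.64×152 + 0.26×351 + 8.90×121 = 85.14 + 249.28 + 91.26 + 1076.9 = 1502.58
ΣP(Year 1)·Q(Year 2) = 5.99×18 + 2.28×152 + 0.26×351 + 12.41×121 = 107.82 + 346.56 + 91.26 + 1501.61 = 2047.25
Index = 1502.58 / 2047.25 × 100 = 73.3950

73.4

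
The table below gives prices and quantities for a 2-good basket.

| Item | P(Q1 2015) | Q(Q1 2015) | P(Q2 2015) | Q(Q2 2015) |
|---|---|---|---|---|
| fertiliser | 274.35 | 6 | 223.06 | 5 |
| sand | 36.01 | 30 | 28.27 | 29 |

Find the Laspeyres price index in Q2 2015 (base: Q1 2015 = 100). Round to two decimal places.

80.20

Laspeyres price index uses base-period quantities as weights.
ΣP(Q2 2015)·Q(Q1 2015) = 223.06×6 + 28.27×30 = 1338.36 + 848.1 = 2186.46
ΣP(Q1 2015)·Q(Q1 2015) = 274.35×6 + 36.01×30 = 1646.1 + 1080.3 = 2726.4
Index = 2186.46 / 2726.4 × 100 = 80.1959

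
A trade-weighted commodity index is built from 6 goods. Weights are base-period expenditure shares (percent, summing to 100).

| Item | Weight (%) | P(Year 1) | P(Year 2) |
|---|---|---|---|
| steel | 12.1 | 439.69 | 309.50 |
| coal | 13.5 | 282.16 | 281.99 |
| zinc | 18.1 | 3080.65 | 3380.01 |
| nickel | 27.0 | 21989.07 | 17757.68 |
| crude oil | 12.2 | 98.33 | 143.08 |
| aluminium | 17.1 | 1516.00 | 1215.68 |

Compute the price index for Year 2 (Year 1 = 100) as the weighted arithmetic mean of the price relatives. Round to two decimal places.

steel: 12.1 × (309.50/439.69) = 12.1 × 0.703905 = 8.5173
coal: 13.5 × (281.99/282.16) = 13.5 × 0.999398 = 13.4919
zinc: 18.1 × (3380.01/3080.65) = 18.1 × 1.097174 = 19.8589
nickel: 27.0 × (17757.68/21989.07) = 27.0 × 0.807568 = 21.8043
crude oil: 12.2 × (143.08/98.33) = 12.2 × 1.455100 = 17.7522
aluminium: 17.1 × (1215.68/1516.00) = 17.1 × 0.801900 = 13.7125
Index = Σ wᵢ·(p₁ᵢ/p₀ᵢ) = 8.5173 + 13.4919 + 19.8589 + 21.8043 + 17.7522 + 13.7125 = 95.1370

95.14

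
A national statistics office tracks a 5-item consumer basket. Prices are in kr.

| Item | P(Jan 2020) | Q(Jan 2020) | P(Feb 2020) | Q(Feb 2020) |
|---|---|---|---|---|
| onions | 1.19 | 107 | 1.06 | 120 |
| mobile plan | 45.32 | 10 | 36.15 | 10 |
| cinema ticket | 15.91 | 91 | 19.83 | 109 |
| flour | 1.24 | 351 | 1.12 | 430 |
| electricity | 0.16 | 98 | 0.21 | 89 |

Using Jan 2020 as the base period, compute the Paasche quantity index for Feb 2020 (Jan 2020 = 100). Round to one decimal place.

117.0

Paasche quantity index uses current-period prices as weights.
ΣP(Feb 2020)·Q(Feb 2020) = 1.06×120 + 36.15×10 + 19.83×109 + 1.12×430 + 0.21×89 = 127.2 + 361.5 + 2161.47 + 481.6 + 18.69 = 3150.46
ΣP(Feb 2020)·Q(Jan 2020) = 1.06×107 + 36.15×10 + 19.83×91 + 1.12×351 + 0.21×98 = 113.42 + 361.5 + 1804.53 + 393.12 + 20.58 = 2693.15
Index = 3150.46 / 2693.15 × 100 = 116.9805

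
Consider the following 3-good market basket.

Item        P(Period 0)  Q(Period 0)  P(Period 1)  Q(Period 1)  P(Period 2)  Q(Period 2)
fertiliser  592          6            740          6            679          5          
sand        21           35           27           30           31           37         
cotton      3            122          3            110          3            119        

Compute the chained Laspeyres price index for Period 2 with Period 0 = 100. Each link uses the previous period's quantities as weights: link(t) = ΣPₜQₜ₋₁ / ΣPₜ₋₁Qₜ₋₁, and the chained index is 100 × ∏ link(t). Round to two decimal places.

Link Period 0→Period 1:
ΣP(Period 1)Q(Period 0) = 740×6 + 27×35 + 3×122 = 4440 + 945 + 366 = 5751
ΣP(Period 0)Q(Period 0) = 592×6 + 21×35 + 3×122 = 3552 + 735 + 366 = 4653
link = 5751/4653 = 1.235977
Link Period 1→Period 2:
ΣP(Period 2)Q(Period 1) = 679×6 + 31×30 + 3×110 = 4074 + 930 + 330 = 5334
ΣP(Period 1)Q(Period 1) = 740×6 + 27×30 + 3×110 = 4440 + 810 + 330 = 5580
link = 5334/5580 = 0.955914
Chained index = 100 × 1.235977 × 0.955914 = 118.1487

118.15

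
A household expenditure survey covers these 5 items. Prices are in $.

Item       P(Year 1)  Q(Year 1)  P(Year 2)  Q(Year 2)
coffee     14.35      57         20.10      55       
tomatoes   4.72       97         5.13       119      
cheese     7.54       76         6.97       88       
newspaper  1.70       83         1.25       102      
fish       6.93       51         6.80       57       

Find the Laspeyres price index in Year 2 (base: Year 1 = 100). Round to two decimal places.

111.96

Laspeyres price index uses base-period quantities as weights.
ΣP(Year 2)·Q(Year 1) = 20.10×57 + 5.13×97 + 6.97×76 + 1.25×83 + 6.80×51 = 1145.7 + 497.61 + 529.72 + 103.75 + 346.8 = 2623.58
ΣP(Year 1)·Q(Year 1) = 14.35×57 + 4.72×97 + 7.54×76 + 1.70×83 + 6.93×51 = 817.95 + 457.84 + 573.04 + 141.1 + 353.43 = 2343.36
Index = 2623.58 / 2343.36 × 100 = 111.9580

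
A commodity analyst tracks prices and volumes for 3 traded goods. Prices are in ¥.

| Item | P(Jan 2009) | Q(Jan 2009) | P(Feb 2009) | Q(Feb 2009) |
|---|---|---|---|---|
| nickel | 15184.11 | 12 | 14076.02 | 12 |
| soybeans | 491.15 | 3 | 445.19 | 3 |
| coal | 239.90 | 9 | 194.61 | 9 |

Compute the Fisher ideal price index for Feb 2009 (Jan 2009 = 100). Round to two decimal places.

92.55

Laspeyres component (base-period weights):
ΣP(Feb 2009)Q(Jan 2009) = 14076.02×12 + 445.19×3 + 194.61×9 = 168912.24 + 1335.57 + 1751.49 = 171999.3
ΣP(Jan 2009)Q(Jan 2009) = 15184.11×12 + 491.15×3 + 239.90×9 = 182209.32 + 1473.45 + 2159.1 = 185841.87
L = 171999.3 / 185841.87 × 100 = 92.5514
Paasche component (current-period weights):
ΣP(Feb 2009)Q(Feb 2009) = 14076.02×12 + 445.19×3 + 194.61×9 = 168912.24 + 1335.57 + 1751.49 = 171999.3
ΣP(Jan 2009)Q(Feb 2009) = 15184.11×12 + 491.15×3 + 239.90×9 = 182209.32 + 1473.45 + 2159.1 = 185841.87
P = 171999.3 / 185841.87 × 100 = 92.5514
Fisher = √(L × P) = √(92.5514 × 92.5514) = 92.5514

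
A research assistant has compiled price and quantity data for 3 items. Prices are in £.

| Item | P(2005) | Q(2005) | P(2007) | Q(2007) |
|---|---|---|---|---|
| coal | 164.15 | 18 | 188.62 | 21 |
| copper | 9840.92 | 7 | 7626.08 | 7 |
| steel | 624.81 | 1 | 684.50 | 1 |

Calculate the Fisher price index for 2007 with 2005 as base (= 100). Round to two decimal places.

79.42

Laspeyres component (base-period weights):
ΣP(2007)Q(2005) = 188.62×18 + 7626.08×7 + 684.50×1 = 3395.16 + 53382.56 + 684.5 = 57462.22
ΣP(2005)Q(2005) = 164.15×18 + 9840.92×7 + 624.81×1 = 2954.7 + 68886.44 + 624.81 = 72465.95
L = 57462.22 / 72465.95 × 100 = 79.2955
Paasche component (current-period weights):
ΣP(2007)Q(2007) = 188.62×21 + 7626.08×7 + 684.50×1 = 3961.02 + 53382.56 + 684.5 = 58028.08
ΣP(2005)Q(2007) = 164.15×21 + 9840.92×7 + 624.81×1 = 3447.15 + 68886.44 + 624.81 = 72958.4
P = 58028.08 / 72958.4 × 100 = 79.5358
Fisher = √(L × P) = √(79.2955 × 79.5358) = 79.4156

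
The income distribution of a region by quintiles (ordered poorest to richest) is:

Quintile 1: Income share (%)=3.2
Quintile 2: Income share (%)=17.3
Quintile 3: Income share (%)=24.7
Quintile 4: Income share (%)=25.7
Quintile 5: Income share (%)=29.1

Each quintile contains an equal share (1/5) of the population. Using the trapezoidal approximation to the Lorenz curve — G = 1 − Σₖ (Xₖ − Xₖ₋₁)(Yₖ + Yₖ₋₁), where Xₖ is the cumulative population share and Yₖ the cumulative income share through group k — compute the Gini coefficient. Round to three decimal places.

0.241

Cumulative income shares Yₖ: 0.0320, 0.2050, 0.4520, 0.7090, 1.0000
Σ (Xₖ−Xₖ₋₁)(Yₖ+Yₖ₋₁) = (1/5)(0.0320+0.0000) + (1/5)(0.2050+0.0320) + (1/5)(0.4520+0.2050) + (1/5)(0.7090+0.4520) + (1/5)(1.0000+0.7090)
  = 0.0064 + 0.0474 + 0.1314 + 0.2322 + 0.3418 = 0.7592
G = 1 − 0.7592 = 0.2408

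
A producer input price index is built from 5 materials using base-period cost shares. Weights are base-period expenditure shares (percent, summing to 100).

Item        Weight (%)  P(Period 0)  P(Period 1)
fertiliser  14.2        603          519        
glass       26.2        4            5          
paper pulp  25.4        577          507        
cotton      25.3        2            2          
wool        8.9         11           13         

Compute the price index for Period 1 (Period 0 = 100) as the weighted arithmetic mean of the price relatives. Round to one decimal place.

103.1

fertiliser: 14.2 × (519/603) = 14.2 × 0.860697 = 12.2219
glass: 26.2 × (5/4) = 26.2 × 1.250000 = 32.7500
paper pulp: 25.4 × (507/577) = 25.4 × 0.878683 = 22.3185
cotton: 25.3 × (2/2) = 25.3 × 1.000000 = 25.3000
wool: 8.9 × (13/11) = 8.9 × 1.181818 = 10.5182
Index = Σ wᵢ·(p₁ᵢ/p₀ᵢ) = 12.2219 + 32.7500 + 22.3185 + 25.3000 + 10.5182 = 103.1086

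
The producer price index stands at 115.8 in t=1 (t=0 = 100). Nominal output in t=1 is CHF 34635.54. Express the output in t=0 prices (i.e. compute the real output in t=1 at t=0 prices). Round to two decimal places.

Real = Nominal ÷ (Index/100) = 34635.54 ÷ (115.8/100)
     = 34635.54 ÷ 1.158 = 29909.7927

29909.79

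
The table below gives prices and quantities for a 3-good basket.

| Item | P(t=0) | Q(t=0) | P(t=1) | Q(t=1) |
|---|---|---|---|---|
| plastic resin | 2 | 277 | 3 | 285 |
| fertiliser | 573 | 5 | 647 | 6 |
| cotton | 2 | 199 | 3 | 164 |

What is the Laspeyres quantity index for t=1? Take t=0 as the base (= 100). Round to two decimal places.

113.60

Laspeyres quantity index uses base-period prices as weights.
ΣP(t=0)·Q(t=1) = 2×285 + 573×6 + 2×164 = 570 + 3438 + 328 = 4336
ΣP(t=0)·Q(t=0) = 2×277 + 573×5 + 2×199 = 554 + 2865 + 398 = 3817
Index = 4336 / 3817 × 100 = 113.5971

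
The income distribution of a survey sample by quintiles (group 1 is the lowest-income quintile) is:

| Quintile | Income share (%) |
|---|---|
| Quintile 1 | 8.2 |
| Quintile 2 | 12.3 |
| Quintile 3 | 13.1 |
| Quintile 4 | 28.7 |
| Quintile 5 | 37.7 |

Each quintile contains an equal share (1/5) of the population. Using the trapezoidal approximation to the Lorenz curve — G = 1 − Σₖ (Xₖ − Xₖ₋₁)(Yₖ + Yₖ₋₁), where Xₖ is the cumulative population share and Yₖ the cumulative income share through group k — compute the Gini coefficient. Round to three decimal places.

0.302

Cumulative income shares Yₖ: 0.0820, 0.2050, 0.3360, 0.6230, 1.0000
Σ (Xₖ−Xₖ₋₁)(Yₖ+Yₖ₋₁) = (1/5)(0.0820+0.0000) + (1/5)(0.2050+0.0820) + (1/5)(0.3360+0.2050) + (1/5)(0.6230+0.3360) + (1/5)(1.0000+0.6230)
  = 0.0164 + 0.0574 + 0.1082 + 0.1918 + 0.3246 = 0.6984
G = 1 − 0.6984 = 0.3016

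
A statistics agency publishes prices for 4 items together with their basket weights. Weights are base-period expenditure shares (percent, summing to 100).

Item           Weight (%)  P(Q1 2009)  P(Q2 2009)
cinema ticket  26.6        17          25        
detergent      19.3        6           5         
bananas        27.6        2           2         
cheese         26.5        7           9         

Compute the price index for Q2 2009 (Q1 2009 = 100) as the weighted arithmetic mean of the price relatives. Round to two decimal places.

116.87

cinema ticket: 26.6 × (25/17) = 26.6 × 1.470588 = 39.1176
detergent: 19.3 × (5/6) = 19.3 × 0.833333 = 16.0833
bananas: 27.6 × (2/2) = 27.6 × 1.000000 = 27.6000
cheese: 26.5 × (9/7) = 26.5 × 1.285714 = 34.0714
Index = Σ wᵢ·(p₁ᵢ/p₀ᵢ) = 39.1176 + 16.0833 + 27.6000 + 34.0714 = 116.8724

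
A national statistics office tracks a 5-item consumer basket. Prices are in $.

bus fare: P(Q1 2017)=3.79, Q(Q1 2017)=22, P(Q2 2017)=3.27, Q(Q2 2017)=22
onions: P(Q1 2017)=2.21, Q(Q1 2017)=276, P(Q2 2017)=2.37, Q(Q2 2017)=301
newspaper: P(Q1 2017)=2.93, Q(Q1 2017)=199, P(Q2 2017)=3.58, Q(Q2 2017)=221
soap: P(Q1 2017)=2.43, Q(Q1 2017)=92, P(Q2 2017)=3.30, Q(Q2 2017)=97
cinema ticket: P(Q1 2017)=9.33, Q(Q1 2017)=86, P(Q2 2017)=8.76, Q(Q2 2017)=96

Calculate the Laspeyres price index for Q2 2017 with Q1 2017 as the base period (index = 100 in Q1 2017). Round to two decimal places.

108.39

Laspeyres price index uses base-period quantities as weights.
ΣP(Q2 2017)·Q(Q1 2017) = 3.27×22 + 2.37×276 + 3.58×199 + 3.30×92 + 8.76×86 = 71.94 + 654.12 + 712.42 + 303.6 + 753.36 = 2495.44
ΣP(Q1 2017)·Q(Q1 2017) = 3.79×22 + 2.21×276 + 2.93×199 + 2.43×92 + 9.33×86 = 83.38 + 609.96 + 583.07 + 223.56 + 802.38 = 2302.35
Index = 2495.44 / 2302.35 × 100 = 108.3866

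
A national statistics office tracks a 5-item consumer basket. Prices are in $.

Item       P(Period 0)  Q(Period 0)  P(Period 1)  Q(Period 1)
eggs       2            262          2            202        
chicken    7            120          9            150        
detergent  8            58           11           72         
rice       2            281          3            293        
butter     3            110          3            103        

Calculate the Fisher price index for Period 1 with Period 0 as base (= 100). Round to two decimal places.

126.60

Laspeyres component (base-period weights):
ΣP(Period 1)Q(Period 0) = 2×262 + 9×120 + 11×58 + 3×281 + 3×110 = 524 + 1080 + 638 + 843 + 330 = 3415
ΣP(Period 0)Q(Period 0) = 2×262 + 7×120 + 8×58 + 2×281 + 3×110 = 524 + 840 + 464 + 562 + 330 = 2720
L = 3415 / 2720 × 100 = 125.5515
Paasche component (current-period weights):
ΣP(Period 1)Q(Period 1) = 2×202 + 9×150 + 11×72 + 3×293 + 3×103 = 404 + 1350 + 792 + 879 + 309 = 3734
ΣP(Period 0)Q(Period 1) = 2×202 + 7×150 + 8×72 + 2×293 + 3×103 = 404 + 1050 + 576 + 586 + 309 = 2925
P = 3734 / 2925 × 100 = 127.6581
Fisher = √(L × P) = √(125.5515 × 127.6581) = 126.6004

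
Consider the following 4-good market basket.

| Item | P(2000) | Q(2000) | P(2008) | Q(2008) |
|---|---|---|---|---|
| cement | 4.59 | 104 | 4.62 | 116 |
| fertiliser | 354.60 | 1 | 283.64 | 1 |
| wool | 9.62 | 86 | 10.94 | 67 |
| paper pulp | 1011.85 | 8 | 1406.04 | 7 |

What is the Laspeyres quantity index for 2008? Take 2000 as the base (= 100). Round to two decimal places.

88.32

Laspeyres quantity index uses base-period prices as weights.
ΣP(2000)·Q(2008) = 4.59×116 + 354.60×1 + 9.62×67 + 1011.85×7 = 532.44 + 354.6 + 644.54 + 7082.95 = 8614.53
ΣP(2000)·Q(2000) = 4.59×104 + 354.60×1 + 9.62×86 + 1011.85×8 = 477.36 + 354.6 + 827.32 + 8094.8 = 9754.08
Index = 8614.53 / 9754.08 × 100 = 88.3172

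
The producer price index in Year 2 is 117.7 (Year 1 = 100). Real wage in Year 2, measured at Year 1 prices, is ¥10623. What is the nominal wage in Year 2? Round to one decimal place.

Nominal = Real × (Index/100) = 10623 × (117.7/100)
        = 10623 × 1.177 = 12503.2710

12503.3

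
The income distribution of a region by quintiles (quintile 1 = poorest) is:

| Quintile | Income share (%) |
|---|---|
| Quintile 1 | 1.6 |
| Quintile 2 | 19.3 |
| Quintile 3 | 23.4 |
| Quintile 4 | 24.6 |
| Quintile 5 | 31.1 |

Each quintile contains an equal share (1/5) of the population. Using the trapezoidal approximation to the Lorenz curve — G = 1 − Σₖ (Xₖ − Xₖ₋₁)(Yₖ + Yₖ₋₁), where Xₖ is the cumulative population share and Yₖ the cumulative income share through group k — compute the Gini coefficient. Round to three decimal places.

Cumulative income shares Yₖ: 0.0160, 0.2090, 0.4430, 0.6890, 1.0000
Σ (Xₖ−Xₖ₋₁)(Yₖ+Yₖ₋₁) = (1/5)(0.0160+0.0000) + (1/5)(0.2090+0.0160) + (1/5)(0.4430+0.2090) + (1/5)(0.6890+0.4430) + (1/5)(1.0000+0.6890)
  = 0.0032 + 0.0450 + 0.1304 + 0.2264 + 0.3378 = 0.7428
G = 1 − 0.7428 = 0.2572

0.257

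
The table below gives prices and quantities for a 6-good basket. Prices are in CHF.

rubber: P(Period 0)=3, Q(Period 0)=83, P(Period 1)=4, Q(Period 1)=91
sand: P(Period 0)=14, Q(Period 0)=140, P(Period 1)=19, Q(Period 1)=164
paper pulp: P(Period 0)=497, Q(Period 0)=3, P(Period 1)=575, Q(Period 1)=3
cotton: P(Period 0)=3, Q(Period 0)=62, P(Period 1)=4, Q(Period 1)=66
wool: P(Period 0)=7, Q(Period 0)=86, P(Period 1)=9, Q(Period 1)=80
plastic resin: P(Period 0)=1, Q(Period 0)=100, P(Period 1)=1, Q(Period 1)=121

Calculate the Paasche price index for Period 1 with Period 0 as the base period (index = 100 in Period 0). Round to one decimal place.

Paasche price index uses current-period quantities as weights.
ΣP(Period 1)·Q(Period 1) = 4×91 + 19×164 + 575×3 + 4×66 + 9×80 + 1×121 = 364 + 3116 + 1725 + 264 + 720 + 121 = 6310
ΣP(Period 0)·Q(Period 1) = 3×91 + 14×164 + 497×3 + 3×66 + 7×80 + 1×121 = 273 + 2296 + 1491 + 198 + 560 + 121 = 4939
Index = 6310 / 4939 × 100 = 127.7587

127.8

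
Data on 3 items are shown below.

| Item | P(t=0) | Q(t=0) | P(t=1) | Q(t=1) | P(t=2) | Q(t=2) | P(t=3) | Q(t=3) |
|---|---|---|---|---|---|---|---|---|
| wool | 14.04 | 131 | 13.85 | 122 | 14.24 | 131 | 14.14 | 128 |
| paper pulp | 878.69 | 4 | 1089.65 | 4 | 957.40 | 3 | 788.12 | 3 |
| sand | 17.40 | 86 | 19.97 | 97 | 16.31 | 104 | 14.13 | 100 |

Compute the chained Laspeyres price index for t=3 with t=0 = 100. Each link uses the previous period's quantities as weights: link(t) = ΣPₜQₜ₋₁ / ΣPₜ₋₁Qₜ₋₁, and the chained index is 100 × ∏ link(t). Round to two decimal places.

91.13

Link t=0→t=1:
ΣP(t=1)Q(t=0) = 13.85×131 + 1089.65×4 + 19.97×86 = 1814.35 + 4358.6 + 1717.42 = 7890.37
ΣP(t=0)Q(t=0) = 14.04×131 + 878.69×4 + 17.40×86 = 1839.24 + 3514.76 + 1496.4 = 6850.4
link = 7890.37/6850.4 = 1.151812
Link t=1→t=2:
ΣP(t=2)Q(t=1) = 14.24×122 + 957.40×4 + 16.31×97 = 1737.28 + 3829.6 + 1582.07 = 7148.95
ΣP(t=1)Q(t=1) = 13.85×122 + 1089.65×4 + 19.97×97 = 1689.7 + 4358.6 + 1937.09 = 7985.39
link = 7148.95/7985.39 = 0.895254
Link t=2→t=3:
ΣP(t=3)Q(t=2) = 14.14×131 + 788.12×3 + 14.13×104 = 1852.34 + 2364.36 + 1469.52 = 5686.22
ΣP(t=2)Q(t=2) = 14.24×131 + 957.40×3 + 16.31×104 = 1865.44 + 2872.2 + 1696.24 = 6433.88
link = 5686.22/6433.88 = 0.883793
Chained index = 100 × 1.151812 × 0.895254 × 0.883793 = 91.1335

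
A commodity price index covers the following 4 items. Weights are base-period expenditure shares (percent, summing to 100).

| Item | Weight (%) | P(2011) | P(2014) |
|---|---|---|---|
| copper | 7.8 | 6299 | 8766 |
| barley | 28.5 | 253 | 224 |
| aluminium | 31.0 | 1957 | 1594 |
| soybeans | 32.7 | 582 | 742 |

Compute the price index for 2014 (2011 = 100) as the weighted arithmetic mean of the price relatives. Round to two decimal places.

copper: 7.8 × (8766/6299) = 7.8 × 1.391649 = 10.8549
barley: 28.5 × (224/253) = 28.5 × 0.885375 = 25.2332
aluminium: 31.0 × (1594/1957) = 31.0 × 0.814512 = 25.2499
soybeans: 32.7 × (742/582) = 32.7 × 1.274914 = 41.6897
Index = Σ wᵢ·(p₁ᵢ/p₀ᵢ) = 10.8549 + 25.2332 + 25.2499 + 41.6897 = 103.0276

103.03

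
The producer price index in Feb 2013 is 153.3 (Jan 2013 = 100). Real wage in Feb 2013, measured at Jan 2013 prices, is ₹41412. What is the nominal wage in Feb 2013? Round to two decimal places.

63484.60

Nominal = Real × (Index/100) = 41412 × (153.3/100)
        = 41412 × 1.533 = 63484.5960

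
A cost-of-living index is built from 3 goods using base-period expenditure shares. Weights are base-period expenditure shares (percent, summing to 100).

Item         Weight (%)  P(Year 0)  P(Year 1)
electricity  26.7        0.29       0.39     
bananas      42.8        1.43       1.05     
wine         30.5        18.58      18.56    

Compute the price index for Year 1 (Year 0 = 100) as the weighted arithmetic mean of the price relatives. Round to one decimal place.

97.8

electricity: 26.7 × (0.39/0.29) = 26.7 × 1.344828 = 35.9069
bananas: 42.8 × (1.05/1.43) = 42.8 × 0.734266 = 31.4266
wine: 30.5 × (18.56/18.58) = 30.5 × 0.998924 = 30.4672
Index = Σ wᵢ·(p₁ᵢ/p₀ᵢ) = 35.9069 + 31.4266 + 30.4672 = 97.8006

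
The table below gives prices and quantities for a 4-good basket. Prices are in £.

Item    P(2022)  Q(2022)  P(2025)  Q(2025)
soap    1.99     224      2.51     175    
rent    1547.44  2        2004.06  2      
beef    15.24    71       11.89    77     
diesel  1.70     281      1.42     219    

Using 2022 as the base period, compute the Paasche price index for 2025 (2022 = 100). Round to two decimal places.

Paasche price index uses current-period quantities as weights.
ΣP(2025)·Q(2025) = 2.51×175 + 2004.06×2 + 11.89×77 + 1.42×219 = 439.25 + 4008.12 + 915.53 + 310.98 = 5673.88
ΣP(2022)·Q(2025) = 1.99×175 + 1547.44×2 + 15.24×77 + 1.70×219 = 348.25 + 3094.88 + 1173.48 + 372.3 = 4988.91
Index = 5673.88 / 4988.91 × 100 = 113.7299

113.73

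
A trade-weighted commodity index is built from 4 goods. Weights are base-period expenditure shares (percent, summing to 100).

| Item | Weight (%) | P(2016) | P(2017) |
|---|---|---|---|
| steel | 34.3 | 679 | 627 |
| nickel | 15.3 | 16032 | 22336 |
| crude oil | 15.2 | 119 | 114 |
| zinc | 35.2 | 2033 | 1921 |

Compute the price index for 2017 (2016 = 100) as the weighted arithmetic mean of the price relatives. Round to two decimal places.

100.81

steel: 34.3 × (627/679) = 34.3 × 0.923417 = 31.6732
nickel: 15.3 × (22336/16032) = 15.3 × 1.393214 = 21.3162
crude oil: 15.2 × (114/119) = 15.2 × 0.957983 = 14.5613
zinc: 35.2 × (1921/2033) = 35.2 × 0.944909 = 33.2608
Index = Σ wᵢ·(p₁ᵢ/p₀ᵢ) = 31.6732 + 21.3162 + 14.5613 + 33.2608 = 100.8115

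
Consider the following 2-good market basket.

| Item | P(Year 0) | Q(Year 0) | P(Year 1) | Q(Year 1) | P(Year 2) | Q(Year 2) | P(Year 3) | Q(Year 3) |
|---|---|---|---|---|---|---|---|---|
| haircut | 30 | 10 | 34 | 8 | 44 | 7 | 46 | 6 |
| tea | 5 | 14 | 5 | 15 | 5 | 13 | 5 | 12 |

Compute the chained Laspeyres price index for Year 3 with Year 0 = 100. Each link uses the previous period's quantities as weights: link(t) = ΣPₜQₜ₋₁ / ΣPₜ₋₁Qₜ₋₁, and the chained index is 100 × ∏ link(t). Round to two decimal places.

Link Year 0→Year 1:
ΣP(Year 1)Q(Year 0) = 34×10 + 5×14 = 340 + 70 = 410
ΣP(Year 0)Q(Year 0) = 30×10 + 5×14 = 300 + 70 = 370
link = 410/370 = 1.108108
Link Year 1→Year 2:
ΣP(Year 2)Q(Year 1) = 44×8 + 5×15 = 352 + 75 = 427
ΣP(Year 1)Q(Year 1) = 34×8 + 5×15 = 272 + 75 = 347
link = 427/347 = 1.230548
Link Year 2→Year 3:
ΣP(Year 3)Q(Year 2) = 46×7 + 5×13 = 322 + 65 = 387
ΣP(Year 2)Q(Year 2) = 44×7 + 5×13 = 308 + 65 = 373
link = 387/373 = 1.037534
Chained index = 100 × 1.108108 × 1.230548 × 1.037534 = 141.4760

141.48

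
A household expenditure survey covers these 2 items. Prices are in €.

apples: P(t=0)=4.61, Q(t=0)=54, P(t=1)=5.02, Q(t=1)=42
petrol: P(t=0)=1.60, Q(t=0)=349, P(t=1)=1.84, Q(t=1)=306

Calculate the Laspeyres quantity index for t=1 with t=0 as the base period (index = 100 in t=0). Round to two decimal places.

Laspeyres quantity index uses base-period prices as weights.
ΣP(t=0)·Q(t=1) = 4.61×42 + 1.60×306 = 193.62 + 489.6 = 683.22
ΣP(t=0)·Q(t=0) = 4.61×54 + 1.60×349 = 248.94 + 558.4 = 807.34
Index = 683.22 / 807.34 × 100 = 84.6261

84.63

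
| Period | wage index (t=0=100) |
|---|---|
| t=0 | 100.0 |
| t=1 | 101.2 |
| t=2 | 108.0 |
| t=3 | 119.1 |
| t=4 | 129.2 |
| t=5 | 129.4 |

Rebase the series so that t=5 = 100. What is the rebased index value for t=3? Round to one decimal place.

92.0

Rebased(t=3) = 119.1 / 129.4 × 100 = 92.0402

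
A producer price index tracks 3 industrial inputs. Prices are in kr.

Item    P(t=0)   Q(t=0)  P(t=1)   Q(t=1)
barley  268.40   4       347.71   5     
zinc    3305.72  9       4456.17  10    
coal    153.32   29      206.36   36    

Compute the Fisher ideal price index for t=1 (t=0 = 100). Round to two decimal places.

Laspeyres component (base-period weights):
ΣP(t=1)Q(t=0) = 347.71×4 + 4456.17×9 + 206.36×29 = 1390.84 + 40105.53 + 5984.44 = 47480.81
ΣP(t=0)Q(t=0) = 268.40×4 + 3305.72×9 + 153.32×29 = 1073.6 + 29751.48 + 4446.28 = 35271.36
L = 47480.81 / 35271.36 × 100 = 134.6158
Paasche component (current-period weights):
ΣP(t=1)Q(t=1) = 347.71×5 + 4456.17×10 + 206.36×36 = 1738.55 + 44561.7 + 7428.96 = 53729.21
ΣP(t=0)Q(t=1) = 268.40×5 + 3305.72×10 + 153.32×36 = 1342 + 33057.2 + 5519.52 = 39918.72
P = 53729.21 / 39918.72 × 100 = 134.5965
Fisher = √(L × P) = √(134.6158 × 134.5965) = 134.6061

134.61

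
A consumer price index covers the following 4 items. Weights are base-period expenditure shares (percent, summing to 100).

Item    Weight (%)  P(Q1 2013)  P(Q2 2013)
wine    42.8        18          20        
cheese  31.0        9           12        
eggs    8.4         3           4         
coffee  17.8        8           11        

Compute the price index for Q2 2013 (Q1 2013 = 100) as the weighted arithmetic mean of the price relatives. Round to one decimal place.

124.6

wine: 42.8 × (20/18) = 42.8 × 1.111111 = 47.5556
cheese: 31.0 × (12/9) = 31.0 × 1.333333 = 41.3333
eggs: 8.4 × (4/3) = 8.4 × 1.333333 = 11.2000
coffee: 17.8 × (11/8) = 17.8 × 1.375000 = 24.4750
Index = Σ wᵢ·(p₁ᵢ/p₀ᵢ) = 47.5556 + 41.3333 + 11.2000 + 24.4750 = 124.5639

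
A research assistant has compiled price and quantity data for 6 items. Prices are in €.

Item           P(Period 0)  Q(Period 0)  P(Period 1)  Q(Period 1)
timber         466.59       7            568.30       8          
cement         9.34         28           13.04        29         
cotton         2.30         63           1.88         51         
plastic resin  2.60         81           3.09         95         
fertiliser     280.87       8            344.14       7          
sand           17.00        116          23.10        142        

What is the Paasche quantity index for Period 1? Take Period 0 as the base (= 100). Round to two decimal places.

Paasche quantity index uses current-period prices as weights.
ΣP(Period 1)·Q(Period 1) = 568.30×8 + 13.04×29 + 1.88×51 + 3.09×95 + 344.14×7 + 23.10×142 = 4546.4 + 378.16 + 95.88 + 293.55 + 2408.98 + 3280.2 = 11003.17
ΣP(Period 1)·Q(Period 0) = 568.30×7 + 13.04×28 + 1.88×63 + 3.09×81 + 344.14×8 + 23.10×116 = 3978.1 + 365.12 + 118.44 + 250.29 + 2753.12 + 2679.6 = 10144.67
Index = 11003.17 / 10144.67 × 100 = 108.4626

108.46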